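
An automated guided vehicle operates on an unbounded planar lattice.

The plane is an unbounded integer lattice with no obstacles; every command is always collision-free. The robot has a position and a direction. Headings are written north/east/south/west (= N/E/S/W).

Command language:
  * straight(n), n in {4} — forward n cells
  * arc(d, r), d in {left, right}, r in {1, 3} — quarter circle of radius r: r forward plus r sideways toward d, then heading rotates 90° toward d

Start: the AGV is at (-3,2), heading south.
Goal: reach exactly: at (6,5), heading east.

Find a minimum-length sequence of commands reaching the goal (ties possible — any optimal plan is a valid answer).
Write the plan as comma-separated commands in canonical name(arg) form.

from: at (-3,2), heading south
t=1 arc(left, 3) ⇒ at (0,-1), heading east
t=2 arc(left, 3) ⇒ at (3,2), heading north
t=3 arc(right, 3) ⇒ at (6,5), heading east
no 2-step plan works, so 3 is optimal.

arc(left, 3), arc(left, 3), arc(right, 3)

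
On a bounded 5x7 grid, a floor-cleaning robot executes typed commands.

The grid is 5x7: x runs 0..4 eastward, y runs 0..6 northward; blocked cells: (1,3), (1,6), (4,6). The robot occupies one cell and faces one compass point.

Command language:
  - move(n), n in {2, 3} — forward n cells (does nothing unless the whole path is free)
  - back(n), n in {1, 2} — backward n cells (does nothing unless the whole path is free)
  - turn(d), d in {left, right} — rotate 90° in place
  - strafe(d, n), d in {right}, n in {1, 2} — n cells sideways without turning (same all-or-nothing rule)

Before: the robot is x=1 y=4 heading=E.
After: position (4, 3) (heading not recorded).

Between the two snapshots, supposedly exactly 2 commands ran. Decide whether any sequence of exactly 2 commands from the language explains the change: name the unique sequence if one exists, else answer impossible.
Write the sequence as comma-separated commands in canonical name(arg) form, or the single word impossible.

move(3), strafe(right, 1)

key: order matters: swapping move(3) and strafe(right, 1) lands elsewhere
t0: x=1 y=4 heading=E
step 1 (move(3)): x=4 y=4 heading=E
step 2 (strafe(right, 1)): x=4 y=3 heading=E
uniquely the one of 64 2-step routes that fits.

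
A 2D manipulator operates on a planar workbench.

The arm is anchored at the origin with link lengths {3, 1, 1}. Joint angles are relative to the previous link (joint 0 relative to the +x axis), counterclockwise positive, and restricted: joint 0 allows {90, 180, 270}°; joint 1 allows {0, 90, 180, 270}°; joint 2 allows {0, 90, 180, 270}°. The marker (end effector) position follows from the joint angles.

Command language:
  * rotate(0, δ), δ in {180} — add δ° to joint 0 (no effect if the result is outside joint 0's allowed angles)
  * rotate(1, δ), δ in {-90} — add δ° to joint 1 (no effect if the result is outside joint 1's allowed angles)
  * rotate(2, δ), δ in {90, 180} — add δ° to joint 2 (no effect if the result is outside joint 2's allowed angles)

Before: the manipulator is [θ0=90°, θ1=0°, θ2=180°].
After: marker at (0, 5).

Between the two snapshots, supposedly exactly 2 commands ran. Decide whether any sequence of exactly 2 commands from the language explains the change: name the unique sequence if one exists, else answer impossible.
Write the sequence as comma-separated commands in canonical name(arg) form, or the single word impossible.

begin: [θ0=90°, θ1=0°, θ2=180°]
1. rotate(2, 90) → [θ0=90°, θ1=0°, θ2=270°]
2. rotate(2, 90) → [θ0=90°, θ1=0°, θ2=0°]
uniquely the one of 16 2-step routes that fits.

rotate(2, 90), rotate(2, 90)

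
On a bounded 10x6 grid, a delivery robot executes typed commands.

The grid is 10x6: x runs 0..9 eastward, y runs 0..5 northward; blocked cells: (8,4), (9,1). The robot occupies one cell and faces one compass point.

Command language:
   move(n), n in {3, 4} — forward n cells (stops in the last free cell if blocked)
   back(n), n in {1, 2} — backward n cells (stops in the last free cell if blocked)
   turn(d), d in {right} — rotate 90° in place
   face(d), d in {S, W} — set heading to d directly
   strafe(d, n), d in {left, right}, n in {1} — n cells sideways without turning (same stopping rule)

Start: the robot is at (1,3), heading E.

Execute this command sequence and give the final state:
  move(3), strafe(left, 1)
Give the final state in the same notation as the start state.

at (4,4), heading E

start: at (1,3), heading E
1. move(3) → at (4,3), heading E
2. strafe(left, 1) → at (4,4), heading E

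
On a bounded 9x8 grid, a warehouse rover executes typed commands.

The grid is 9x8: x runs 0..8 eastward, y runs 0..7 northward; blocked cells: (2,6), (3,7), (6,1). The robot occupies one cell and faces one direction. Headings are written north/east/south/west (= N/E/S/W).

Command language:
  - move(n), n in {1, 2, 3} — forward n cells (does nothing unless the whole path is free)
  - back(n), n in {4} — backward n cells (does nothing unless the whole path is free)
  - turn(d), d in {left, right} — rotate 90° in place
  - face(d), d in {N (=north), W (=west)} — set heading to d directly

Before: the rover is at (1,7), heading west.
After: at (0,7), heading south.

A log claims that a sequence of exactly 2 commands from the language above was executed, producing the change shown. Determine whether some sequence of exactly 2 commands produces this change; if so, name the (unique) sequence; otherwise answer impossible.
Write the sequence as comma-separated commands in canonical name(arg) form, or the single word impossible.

move(1), turn(left)

key: running turn(left) before move(1) would end elsewhere — order is forced
start: at (1,7), heading west
[1] after move(1): at (0,7), heading west
[2] after turn(left): at (0,7), heading south
no rival 2-sequence matches.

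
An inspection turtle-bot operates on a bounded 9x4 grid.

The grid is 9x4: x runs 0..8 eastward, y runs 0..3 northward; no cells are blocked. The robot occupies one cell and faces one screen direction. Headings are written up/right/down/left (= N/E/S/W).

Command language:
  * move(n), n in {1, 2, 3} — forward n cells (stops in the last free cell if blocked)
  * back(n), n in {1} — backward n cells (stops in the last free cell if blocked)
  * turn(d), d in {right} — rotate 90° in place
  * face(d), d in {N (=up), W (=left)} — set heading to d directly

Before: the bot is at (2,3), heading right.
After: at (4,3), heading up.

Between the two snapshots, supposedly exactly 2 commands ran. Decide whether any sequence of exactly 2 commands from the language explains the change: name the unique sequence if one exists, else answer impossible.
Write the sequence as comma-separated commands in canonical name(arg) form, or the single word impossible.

key: running face(N) before move(2) would end elsewhere — order is forced
begin: at (2,3), heading right
1. move(2) → at (4,3), heading right
2. face(N) → at (4,3), heading up
uniquely the one of 49 2-step routes that fits.

move(2), face(N)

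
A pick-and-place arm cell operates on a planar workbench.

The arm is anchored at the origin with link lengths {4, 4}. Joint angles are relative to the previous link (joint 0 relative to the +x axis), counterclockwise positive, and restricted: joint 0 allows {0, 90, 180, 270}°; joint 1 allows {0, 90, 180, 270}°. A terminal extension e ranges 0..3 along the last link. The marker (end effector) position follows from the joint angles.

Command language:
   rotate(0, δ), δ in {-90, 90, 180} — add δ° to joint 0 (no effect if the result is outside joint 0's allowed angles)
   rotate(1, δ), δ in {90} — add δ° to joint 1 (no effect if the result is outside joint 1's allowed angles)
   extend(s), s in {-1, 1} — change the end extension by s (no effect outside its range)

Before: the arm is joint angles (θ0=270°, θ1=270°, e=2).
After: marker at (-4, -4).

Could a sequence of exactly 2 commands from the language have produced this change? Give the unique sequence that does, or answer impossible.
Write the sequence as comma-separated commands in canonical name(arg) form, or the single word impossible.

from: joint angles (θ0=270°, θ1=270°, e=2)
step 1 (extend(-1)): joint angles (θ0=270°, θ1=270°, e=1)
step 2 (extend(-1)): joint angles (θ0=270°, θ1=270°, e=0)
all 36 alternatives checked — unique.

extend(-1), extend(-1)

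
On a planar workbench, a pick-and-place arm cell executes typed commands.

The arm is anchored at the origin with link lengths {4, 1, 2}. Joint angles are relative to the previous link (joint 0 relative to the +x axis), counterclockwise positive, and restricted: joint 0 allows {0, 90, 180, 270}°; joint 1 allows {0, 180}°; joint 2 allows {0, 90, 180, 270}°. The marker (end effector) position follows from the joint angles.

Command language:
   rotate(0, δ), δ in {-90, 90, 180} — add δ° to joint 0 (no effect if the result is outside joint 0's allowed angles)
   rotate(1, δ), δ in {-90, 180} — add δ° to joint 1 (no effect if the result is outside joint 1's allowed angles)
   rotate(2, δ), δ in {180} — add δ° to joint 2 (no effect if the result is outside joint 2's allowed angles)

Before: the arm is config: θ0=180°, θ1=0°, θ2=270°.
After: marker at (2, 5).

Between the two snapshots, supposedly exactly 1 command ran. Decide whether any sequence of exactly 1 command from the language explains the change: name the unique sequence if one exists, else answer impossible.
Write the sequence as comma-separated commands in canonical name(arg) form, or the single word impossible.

rotate(0, -90)

from: config: θ0=180°, θ1=0°, θ2=270°
[1] after rotate(0, -90): config: θ0=90°, θ1=0°, θ2=270°
no other 1-command option fits: unique.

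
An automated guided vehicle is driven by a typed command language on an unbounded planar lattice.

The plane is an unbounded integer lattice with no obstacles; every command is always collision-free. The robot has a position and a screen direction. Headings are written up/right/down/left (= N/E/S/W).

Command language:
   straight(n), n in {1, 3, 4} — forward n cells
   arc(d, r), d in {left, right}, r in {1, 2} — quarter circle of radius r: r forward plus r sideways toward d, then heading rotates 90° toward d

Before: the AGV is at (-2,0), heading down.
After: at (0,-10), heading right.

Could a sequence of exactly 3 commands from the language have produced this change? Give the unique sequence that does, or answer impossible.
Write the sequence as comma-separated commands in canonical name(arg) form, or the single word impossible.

straight(4), straight(4), arc(left, 2)

key: running arc(left, 2) before straight(4) would end elsewhere — order is forced
initial: at (-2,0), heading down
1. straight(4) → at (-2,-4), heading down
2. straight(4) → at (-2,-8), heading down
3. arc(left, 2) → at (0,-10), heading right
no other 3-command option fits: unique.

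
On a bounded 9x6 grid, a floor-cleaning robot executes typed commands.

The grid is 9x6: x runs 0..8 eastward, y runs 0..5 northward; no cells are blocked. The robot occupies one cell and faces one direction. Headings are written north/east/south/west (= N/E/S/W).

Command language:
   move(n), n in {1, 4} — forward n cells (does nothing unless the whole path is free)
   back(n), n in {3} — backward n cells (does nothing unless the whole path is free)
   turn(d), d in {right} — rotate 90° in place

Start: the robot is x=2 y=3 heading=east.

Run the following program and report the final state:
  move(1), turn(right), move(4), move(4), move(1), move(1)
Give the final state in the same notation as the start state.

x=3 y=1 heading=south

t0: x=2 y=3 heading=east
[1] after move(1): x=3 y=3 heading=east
[2] after turn(right): x=3 y=3 heading=south
[3] after move(4): x=3 y=3 heading=south
[4] after move(4): x=3 y=3 heading=south
[5] after move(1): x=3 y=2 heading=south
[6] after move(1): x=3 y=1 heading=south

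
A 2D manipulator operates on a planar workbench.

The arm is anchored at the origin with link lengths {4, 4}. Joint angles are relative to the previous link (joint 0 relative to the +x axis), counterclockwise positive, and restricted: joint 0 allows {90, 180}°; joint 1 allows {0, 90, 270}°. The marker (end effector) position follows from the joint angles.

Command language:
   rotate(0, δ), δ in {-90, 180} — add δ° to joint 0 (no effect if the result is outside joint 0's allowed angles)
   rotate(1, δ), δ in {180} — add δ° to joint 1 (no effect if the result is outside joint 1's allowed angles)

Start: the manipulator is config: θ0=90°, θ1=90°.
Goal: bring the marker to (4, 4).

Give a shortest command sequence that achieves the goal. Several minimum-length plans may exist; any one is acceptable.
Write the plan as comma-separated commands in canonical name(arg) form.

rotate(1, 180)

begin: config: θ0=90°, θ1=90°
[1] after rotate(1, 180): config: θ0=90°, θ1=270°
no 0-step plan works, so 1 is optimal.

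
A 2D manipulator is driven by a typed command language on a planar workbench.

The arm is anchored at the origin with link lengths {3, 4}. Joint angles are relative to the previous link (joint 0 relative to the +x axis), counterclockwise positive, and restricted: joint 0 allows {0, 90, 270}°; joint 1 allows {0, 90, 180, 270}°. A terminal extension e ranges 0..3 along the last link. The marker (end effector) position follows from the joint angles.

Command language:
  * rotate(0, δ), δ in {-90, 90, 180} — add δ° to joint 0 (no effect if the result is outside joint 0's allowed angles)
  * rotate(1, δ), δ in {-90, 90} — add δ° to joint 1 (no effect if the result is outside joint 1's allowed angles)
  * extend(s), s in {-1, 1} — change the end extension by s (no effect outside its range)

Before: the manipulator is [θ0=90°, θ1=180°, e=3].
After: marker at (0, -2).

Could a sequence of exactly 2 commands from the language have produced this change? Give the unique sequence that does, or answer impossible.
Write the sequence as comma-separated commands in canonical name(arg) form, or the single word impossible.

start: [θ0=90°, θ1=180°, e=3]
1. extend(-1) → [θ0=90°, θ1=180°, e=2]
2. extend(-1) → [θ0=90°, θ1=180°, e=1]
no rival 2-sequence matches.

extend(-1), extend(-1)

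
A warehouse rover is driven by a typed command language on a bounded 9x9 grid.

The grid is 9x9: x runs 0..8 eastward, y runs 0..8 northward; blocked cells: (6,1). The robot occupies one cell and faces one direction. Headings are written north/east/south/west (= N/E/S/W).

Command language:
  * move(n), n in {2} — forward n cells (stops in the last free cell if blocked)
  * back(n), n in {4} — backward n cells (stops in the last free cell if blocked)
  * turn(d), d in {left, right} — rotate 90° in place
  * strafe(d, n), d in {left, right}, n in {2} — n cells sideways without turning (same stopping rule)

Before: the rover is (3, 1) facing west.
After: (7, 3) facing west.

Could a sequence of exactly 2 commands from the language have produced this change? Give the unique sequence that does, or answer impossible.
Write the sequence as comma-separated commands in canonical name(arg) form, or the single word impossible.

strafe(right, 2), back(4)

key: still facing W at the end — nothing in the sequence rotates
t0: (3, 1) facing west
t=1 strafe(right, 2) ⇒ (3, 3) facing west
t=2 back(4) ⇒ (7, 3) facing west
no rival 2-sequence matches.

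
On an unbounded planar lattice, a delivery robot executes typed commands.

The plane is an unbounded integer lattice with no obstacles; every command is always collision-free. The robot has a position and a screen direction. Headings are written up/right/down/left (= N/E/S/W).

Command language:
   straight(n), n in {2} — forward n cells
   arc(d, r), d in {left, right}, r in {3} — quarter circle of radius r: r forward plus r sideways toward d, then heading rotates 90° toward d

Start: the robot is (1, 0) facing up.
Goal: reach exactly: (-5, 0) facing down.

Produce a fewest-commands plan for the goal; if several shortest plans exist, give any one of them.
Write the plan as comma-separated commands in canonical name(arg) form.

t0: (1, 0) facing up
[1] after arc(left, 3): (-2, 3) facing left
[2] after arc(left, 3): (-5, 0) facing down
no 1-step plan works, so 2 is optimal.

arc(left, 3), arc(left, 3)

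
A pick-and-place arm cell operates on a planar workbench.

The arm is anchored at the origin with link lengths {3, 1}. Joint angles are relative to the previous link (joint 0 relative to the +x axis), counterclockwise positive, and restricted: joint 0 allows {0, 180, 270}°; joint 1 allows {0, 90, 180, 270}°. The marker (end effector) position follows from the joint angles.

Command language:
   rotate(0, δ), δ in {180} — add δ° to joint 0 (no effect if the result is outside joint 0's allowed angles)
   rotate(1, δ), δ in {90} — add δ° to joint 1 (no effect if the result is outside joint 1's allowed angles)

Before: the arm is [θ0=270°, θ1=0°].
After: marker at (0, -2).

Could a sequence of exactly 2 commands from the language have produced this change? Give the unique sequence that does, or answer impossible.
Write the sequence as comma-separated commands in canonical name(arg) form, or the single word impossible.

begin: [θ0=270°, θ1=0°]
[1] after rotate(1, 90): [θ0=270°, θ1=90°]
[2] after rotate(1, 90): [θ0=270°, θ1=180°]
no other 2-command option fits: unique.

rotate(1, 90), rotate(1, 90)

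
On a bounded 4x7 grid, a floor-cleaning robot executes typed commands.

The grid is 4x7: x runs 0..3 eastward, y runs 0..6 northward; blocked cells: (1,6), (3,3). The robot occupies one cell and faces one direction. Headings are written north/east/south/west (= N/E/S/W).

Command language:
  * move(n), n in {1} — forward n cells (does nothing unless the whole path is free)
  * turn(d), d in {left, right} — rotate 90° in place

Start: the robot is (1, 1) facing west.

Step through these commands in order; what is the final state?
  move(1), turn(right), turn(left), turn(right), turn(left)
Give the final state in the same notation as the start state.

initial: (1, 1) facing west
step 1 (move(1)): (0, 1) facing west
step 2 (turn(right)): (0, 1) facing north
step 3 (turn(left)): (0, 1) facing west
step 4 (turn(right)): (0, 1) facing north
step 5 (turn(left)): (0, 1) facing west

(0, 1) facing west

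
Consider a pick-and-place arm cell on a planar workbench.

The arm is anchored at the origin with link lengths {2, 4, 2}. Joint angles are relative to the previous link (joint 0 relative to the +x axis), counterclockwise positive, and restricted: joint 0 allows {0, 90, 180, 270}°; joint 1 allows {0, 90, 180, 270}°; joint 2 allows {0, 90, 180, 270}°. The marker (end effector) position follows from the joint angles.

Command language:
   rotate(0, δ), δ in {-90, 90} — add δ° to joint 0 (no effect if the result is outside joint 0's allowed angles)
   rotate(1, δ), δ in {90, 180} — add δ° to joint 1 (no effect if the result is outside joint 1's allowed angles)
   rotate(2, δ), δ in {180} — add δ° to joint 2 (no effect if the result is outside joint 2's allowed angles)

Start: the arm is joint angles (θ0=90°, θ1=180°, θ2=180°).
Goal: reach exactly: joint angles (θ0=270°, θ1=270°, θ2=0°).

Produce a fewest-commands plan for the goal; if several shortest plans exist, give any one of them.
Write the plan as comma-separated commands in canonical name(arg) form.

begin: joint angles (θ0=90°, θ1=180°, θ2=180°)
[1] after rotate(0, 90): joint angles (θ0=180°, θ1=180°, θ2=180°)
[2] after rotate(0, 90): joint angles (θ0=270°, θ1=180°, θ2=180°)
[3] after rotate(2, 180): joint angles (θ0=270°, θ1=180°, θ2=0°)
[4] after rotate(1, 90): joint angles (θ0=270°, θ1=270°, θ2=0°)
minimal: 4 command(s), checked below 4.

rotate(0, 90), rotate(0, 90), rotate(2, 180), rotate(1, 90)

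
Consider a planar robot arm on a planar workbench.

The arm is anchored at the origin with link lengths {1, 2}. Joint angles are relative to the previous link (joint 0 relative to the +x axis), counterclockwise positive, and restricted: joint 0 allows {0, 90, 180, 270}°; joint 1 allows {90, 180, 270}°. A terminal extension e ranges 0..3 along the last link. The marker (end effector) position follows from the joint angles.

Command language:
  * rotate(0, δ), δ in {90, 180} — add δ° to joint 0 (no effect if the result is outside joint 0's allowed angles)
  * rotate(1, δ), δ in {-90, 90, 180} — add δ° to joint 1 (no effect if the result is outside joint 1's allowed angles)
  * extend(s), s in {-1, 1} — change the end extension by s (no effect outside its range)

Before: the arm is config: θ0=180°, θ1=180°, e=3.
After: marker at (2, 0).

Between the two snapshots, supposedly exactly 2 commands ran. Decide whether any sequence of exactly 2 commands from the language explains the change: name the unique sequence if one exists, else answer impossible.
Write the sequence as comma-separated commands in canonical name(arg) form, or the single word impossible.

extend(-1), extend(-1)

initial: config: θ0=180°, θ1=180°, e=3
step 1 (extend(-1)): config: θ0=180°, θ1=180°, e=2
step 2 (extend(-1)): config: θ0=180°, θ1=180°, e=1
all 49 alternatives checked — unique.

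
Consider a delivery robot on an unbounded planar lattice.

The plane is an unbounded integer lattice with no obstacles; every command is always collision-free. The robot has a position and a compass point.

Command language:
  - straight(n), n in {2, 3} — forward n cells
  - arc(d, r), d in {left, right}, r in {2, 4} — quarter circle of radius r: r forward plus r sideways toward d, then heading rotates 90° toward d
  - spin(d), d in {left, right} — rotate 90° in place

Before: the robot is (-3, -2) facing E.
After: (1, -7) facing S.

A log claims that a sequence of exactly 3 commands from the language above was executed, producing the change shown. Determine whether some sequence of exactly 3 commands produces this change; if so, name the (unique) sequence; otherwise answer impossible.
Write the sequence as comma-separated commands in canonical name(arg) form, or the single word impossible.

key: cell and facing (now S) both changed — the 3 commands mix motion and turning
from: (-3, -2) facing E
1. straight(2) → (-1, -2) facing E
2. arc(right, 2) → (1, -4) facing S
3. straight(3) → (1, -7) facing S
no rival 3-sequence matches.

straight(2), arc(right, 2), straight(3)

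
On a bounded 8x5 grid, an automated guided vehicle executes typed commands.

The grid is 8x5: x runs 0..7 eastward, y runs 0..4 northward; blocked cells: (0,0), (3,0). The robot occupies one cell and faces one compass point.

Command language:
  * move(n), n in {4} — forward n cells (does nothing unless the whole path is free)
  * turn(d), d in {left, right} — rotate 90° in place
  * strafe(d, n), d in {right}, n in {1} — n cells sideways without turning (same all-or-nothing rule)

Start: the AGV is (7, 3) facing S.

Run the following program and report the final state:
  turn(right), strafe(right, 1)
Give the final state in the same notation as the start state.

(7, 4) facing W

start: (7, 3) facing S
1. turn(right) → (7, 3) facing W
2. strafe(right, 1) → (7, 4) facing W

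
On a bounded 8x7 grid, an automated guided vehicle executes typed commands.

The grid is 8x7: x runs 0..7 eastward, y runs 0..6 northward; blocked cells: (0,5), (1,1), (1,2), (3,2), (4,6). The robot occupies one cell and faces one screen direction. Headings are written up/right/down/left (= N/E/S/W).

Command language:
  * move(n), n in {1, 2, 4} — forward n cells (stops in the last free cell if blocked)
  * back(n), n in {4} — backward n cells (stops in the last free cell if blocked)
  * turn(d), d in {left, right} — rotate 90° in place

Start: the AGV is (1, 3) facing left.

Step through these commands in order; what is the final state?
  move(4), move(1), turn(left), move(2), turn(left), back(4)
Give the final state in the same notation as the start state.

(0, 1) facing right

begin: (1, 3) facing left
1. move(4) → (0, 3) facing left
2. move(1) → (0, 3) facing left
3. turn(left) → (0, 3) facing down
4. move(2) → (0, 1) facing down
5. turn(left) → (0, 1) facing right
6. back(4) → (0, 1) facing right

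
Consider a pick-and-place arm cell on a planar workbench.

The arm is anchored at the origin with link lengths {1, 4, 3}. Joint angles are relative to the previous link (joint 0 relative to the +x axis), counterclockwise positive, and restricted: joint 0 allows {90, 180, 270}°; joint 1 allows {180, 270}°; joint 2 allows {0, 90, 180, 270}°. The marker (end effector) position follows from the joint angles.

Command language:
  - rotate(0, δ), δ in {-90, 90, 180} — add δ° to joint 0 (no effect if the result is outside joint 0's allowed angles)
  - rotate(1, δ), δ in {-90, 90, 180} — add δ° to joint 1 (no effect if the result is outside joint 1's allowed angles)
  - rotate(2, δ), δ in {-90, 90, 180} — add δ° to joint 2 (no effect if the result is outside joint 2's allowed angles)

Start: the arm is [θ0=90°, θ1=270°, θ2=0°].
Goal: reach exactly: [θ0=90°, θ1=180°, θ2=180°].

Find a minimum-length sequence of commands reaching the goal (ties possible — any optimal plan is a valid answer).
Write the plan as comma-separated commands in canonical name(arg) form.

rotate(2, 180), rotate(1, -90)

begin: [θ0=90°, θ1=270°, θ2=0°]
1. rotate(2, 180) → [θ0=90°, θ1=270°, θ2=180°]
2. rotate(1, -90) → [θ0=90°, θ1=180°, θ2=180°]
nothing shorter than 2 reaches the goal.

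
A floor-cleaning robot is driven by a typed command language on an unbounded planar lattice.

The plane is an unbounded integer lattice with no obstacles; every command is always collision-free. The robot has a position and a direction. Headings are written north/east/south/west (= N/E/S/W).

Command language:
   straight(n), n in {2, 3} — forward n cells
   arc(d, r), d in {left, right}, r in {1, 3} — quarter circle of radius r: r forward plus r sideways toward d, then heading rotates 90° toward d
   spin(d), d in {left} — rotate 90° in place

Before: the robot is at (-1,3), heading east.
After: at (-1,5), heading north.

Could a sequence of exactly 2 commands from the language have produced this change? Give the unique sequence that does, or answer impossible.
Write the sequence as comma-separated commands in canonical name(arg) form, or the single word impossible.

key: order matters: swapping spin(left) and straight(2) lands elsewhere
t0: at (-1,3), heading east
[1] after spin(left): at (-1,3), heading north
[2] after straight(2): at (-1,5), heading north
all 49 alternatives checked — unique.

spin(left), straight(2)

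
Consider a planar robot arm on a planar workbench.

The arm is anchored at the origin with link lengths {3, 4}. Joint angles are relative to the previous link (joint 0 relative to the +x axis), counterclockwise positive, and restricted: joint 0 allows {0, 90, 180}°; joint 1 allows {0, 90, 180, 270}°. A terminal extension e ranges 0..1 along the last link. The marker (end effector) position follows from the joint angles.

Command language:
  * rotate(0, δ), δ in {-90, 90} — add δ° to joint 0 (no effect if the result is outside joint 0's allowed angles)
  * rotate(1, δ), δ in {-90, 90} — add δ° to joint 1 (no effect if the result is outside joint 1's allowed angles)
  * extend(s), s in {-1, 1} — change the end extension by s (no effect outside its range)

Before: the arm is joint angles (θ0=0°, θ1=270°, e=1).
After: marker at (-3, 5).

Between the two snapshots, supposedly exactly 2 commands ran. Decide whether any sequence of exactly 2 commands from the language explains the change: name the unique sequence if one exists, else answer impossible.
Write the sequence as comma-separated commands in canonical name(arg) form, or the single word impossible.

rotate(0, 90), rotate(0, 90)

start: joint angles (θ0=0°, θ1=270°, e=1)
t=1 rotate(0, 90) ⇒ joint angles (θ0=90°, θ1=270°, e=1)
t=2 rotate(0, 90) ⇒ joint angles (θ0=180°, θ1=270°, e=1)
no rival 2-sequence matches.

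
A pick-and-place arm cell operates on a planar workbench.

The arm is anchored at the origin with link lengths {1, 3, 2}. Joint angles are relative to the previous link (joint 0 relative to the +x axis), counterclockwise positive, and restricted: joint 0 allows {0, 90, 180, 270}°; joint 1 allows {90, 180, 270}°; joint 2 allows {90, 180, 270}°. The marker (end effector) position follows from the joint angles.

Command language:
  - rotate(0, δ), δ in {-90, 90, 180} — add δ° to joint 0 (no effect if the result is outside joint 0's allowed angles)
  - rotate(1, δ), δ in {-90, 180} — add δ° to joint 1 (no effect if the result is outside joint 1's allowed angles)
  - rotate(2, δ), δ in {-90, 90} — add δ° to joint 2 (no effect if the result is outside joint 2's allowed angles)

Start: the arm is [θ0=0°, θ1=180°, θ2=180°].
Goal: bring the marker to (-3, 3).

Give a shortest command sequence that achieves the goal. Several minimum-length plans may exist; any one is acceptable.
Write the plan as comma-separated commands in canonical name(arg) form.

start: [θ0=0°, θ1=180°, θ2=180°]
step 1 (rotate(0, 90)): [θ0=90°, θ1=180°, θ2=180°]
step 2 (rotate(2, 90)): [θ0=90°, θ1=180°, θ2=270°]
step 3 (rotate(1, -90)): [θ0=90°, θ1=90°, θ2=270°]
no 2-step plan works, so 3 is optimal.

rotate(0, 90), rotate(2, 90), rotate(1, -90)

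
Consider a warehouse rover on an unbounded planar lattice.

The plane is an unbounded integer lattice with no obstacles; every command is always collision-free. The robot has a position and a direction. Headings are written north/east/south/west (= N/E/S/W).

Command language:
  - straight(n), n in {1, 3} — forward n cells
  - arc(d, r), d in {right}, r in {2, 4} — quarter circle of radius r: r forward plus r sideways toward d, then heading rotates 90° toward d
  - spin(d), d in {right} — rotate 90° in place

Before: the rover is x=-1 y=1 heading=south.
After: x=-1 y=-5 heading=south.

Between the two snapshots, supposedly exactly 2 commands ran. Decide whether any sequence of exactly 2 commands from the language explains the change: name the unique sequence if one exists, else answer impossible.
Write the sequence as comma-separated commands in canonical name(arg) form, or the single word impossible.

key: heading stays S — no command in the sequence turns
initial: x=-1 y=1 heading=south
step 1 (straight(3)): x=-1 y=-2 heading=south
step 2 (straight(3)): x=-1 y=-5 heading=south
no other 2-command option fits: unique.

straight(3), straight(3)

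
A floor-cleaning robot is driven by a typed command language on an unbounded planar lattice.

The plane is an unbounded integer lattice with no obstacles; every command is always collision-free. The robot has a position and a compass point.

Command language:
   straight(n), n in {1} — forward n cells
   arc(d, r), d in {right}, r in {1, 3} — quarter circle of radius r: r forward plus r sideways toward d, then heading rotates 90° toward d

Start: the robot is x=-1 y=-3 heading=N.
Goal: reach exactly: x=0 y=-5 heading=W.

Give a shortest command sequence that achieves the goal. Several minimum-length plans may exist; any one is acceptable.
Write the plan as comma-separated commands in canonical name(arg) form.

arc(right, 1), arc(right, 1), straight(1), arc(right, 1)

t0: x=-1 y=-3 heading=N
[1] after arc(right, 1): x=0 y=-2 heading=E
[2] after arc(right, 1): x=1 y=-3 heading=S
[3] after straight(1): x=1 y=-4 heading=S
[4] after arc(right, 1): x=0 y=-5 heading=W
minimal: 4 command(s), checked below 4.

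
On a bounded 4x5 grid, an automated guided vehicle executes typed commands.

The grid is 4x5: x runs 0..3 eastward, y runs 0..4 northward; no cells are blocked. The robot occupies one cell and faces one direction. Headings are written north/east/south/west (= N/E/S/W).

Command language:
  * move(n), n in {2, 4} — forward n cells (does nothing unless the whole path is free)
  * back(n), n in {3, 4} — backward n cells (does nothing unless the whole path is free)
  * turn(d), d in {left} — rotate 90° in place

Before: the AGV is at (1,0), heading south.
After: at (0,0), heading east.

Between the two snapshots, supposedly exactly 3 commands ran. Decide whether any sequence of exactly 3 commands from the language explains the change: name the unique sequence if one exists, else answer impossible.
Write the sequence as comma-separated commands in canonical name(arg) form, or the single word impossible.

turn(left), move(2), back(3)

key: running back(3) before turn(left) would end elsewhere — order is forced
t0: at (1,0), heading south
step 1 (turn(left)): at (1,0), heading east
step 2 (move(2)): at (3,0), heading east
step 3 (back(3)): at (0,0), heading east
all 125 alternatives checked — unique.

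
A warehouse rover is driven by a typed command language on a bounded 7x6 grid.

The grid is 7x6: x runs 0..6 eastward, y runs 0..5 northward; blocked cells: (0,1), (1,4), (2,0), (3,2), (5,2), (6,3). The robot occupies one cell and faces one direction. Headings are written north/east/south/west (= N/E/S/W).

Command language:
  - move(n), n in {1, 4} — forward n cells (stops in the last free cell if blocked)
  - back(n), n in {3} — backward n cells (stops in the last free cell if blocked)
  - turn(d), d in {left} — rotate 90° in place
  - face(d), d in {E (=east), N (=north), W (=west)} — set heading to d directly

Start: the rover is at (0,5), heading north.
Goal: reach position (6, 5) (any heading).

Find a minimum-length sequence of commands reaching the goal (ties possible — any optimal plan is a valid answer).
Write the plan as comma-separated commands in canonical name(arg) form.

face(E), move(4), move(4)

from: at (0,5), heading north
step 1 (face(E)): at (0,5), heading east
step 2 (move(4)): at (4,5), heading east
step 3 (move(4)): at (6,5), heading east
nothing shorter than 3 reaches the goal.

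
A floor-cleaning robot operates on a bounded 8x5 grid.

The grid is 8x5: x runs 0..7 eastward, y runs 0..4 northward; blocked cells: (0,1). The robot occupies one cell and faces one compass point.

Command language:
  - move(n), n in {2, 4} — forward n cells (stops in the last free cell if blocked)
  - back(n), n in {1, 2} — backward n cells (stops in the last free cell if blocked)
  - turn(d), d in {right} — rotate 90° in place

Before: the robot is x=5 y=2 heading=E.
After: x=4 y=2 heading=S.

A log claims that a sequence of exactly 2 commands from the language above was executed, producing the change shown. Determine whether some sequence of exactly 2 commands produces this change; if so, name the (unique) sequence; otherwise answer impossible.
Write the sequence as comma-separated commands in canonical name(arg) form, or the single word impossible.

back(1), turn(right)

key: position moved to (4,2) AND the heading swung to S — translation plus rotation needed
begin: x=5 y=2 heading=E
step 1 (back(1)): x=4 y=2 heading=E
step 2 (turn(right)): x=4 y=2 heading=S
all 25 alternatives checked — unique.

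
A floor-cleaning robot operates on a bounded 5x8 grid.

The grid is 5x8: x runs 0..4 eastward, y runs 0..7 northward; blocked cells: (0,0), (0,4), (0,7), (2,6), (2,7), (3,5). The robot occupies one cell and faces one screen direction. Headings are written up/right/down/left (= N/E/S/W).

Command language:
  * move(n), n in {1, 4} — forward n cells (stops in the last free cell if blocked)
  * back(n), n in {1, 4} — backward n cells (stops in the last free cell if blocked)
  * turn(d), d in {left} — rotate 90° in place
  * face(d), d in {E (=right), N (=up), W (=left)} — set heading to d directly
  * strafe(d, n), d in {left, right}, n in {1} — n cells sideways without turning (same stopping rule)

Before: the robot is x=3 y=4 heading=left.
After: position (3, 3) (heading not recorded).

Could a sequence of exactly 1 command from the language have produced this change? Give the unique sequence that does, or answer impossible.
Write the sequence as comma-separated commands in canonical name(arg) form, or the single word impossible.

strafe(left, 1)

begin: x=3 y=4 heading=left
step 1 (strafe(left, 1)): x=3 y=3 heading=left
no other 1-command option fits: unique.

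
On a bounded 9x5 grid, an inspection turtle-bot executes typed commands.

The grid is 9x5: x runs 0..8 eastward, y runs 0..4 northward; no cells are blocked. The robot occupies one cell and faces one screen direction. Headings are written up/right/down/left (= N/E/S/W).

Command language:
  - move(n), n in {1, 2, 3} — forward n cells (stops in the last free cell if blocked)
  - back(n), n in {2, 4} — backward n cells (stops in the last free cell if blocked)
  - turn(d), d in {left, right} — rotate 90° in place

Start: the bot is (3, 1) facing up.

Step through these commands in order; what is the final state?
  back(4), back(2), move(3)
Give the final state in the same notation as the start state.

(3, 3) facing up

begin: (3, 1) facing up
1. back(4) → (3, 0) facing up
2. back(2) → (3, 0) facing up
3. move(3) → (3, 3) facing up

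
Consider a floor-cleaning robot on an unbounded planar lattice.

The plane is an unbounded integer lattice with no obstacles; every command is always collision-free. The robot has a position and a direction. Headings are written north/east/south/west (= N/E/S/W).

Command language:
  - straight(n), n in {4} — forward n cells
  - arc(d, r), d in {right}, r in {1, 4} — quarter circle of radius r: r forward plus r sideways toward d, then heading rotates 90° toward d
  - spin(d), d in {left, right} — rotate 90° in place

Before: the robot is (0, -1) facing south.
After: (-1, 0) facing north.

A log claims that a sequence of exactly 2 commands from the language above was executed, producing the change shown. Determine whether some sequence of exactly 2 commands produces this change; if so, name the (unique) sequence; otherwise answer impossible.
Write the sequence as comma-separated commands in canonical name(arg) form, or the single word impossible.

spin(right), arc(right, 1)

key: position moved to (-1,0) AND the heading swung to N — translation plus rotation needed
t0: (0, -1) facing south
[1] after spin(right): (0, -1) facing west
[2] after arc(right, 1): (-1, 0) facing north
no other 2-command option fits: unique.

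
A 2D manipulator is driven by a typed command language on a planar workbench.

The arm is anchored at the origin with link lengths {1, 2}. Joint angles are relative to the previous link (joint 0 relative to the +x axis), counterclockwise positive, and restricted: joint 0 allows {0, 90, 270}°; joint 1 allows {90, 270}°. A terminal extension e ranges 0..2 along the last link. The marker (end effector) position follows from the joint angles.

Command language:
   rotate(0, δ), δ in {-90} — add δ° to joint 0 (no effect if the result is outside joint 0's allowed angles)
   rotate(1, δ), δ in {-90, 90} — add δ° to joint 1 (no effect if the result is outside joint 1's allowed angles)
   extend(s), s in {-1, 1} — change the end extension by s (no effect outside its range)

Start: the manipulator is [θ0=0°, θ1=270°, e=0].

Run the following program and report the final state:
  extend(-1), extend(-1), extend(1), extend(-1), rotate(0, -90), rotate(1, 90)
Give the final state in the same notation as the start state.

from: [θ0=0°, θ1=270°, e=0]
t=1 extend(-1) ⇒ [θ0=0°, θ1=270°, e=0]
t=2 extend(-1) ⇒ [θ0=0°, θ1=270°, e=0]
t=3 extend(1) ⇒ [θ0=0°, θ1=270°, e=1]
t=4 extend(-1) ⇒ [θ0=0°, θ1=270°, e=0]
t=5 rotate(0, -90) ⇒ [θ0=270°, θ1=270°, e=0]
t=6 rotate(1, 90) ⇒ [θ0=270°, θ1=270°, e=0]

[θ0=270°, θ1=270°, e=0]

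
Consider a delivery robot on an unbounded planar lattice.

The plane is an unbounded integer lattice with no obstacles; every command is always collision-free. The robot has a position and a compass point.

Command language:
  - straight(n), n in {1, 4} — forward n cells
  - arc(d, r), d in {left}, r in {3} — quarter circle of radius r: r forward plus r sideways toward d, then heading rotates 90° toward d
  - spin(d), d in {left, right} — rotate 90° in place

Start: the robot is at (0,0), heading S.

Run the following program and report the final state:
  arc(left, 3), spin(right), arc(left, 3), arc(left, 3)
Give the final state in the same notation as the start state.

at (9,-3), heading N

from: at (0,0), heading S
t=1 arc(left, 3) ⇒ at (3,-3), heading E
t=2 spin(right) ⇒ at (3,-3), heading S
t=3 arc(left, 3) ⇒ at (6,-6), heading E
t=4 arc(left, 3) ⇒ at (9,-3), heading N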